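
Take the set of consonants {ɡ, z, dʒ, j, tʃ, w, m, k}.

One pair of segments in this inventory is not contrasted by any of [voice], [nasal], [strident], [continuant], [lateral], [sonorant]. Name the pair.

w, j

/w/ (labial-velar glide) and /j/ (palatal glide) are both [+voice], [−nasal], [−strident], [+continuant], [−lateral], [+sonorant], so none of the listed features separates them. (They do differ in [labial], [round] and [back], which are not among the given features.) Every other pair in the inventory differs on at least one listed feature.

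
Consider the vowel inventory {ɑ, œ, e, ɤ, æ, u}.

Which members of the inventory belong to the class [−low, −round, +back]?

Eliminate segments failing any feature: /ɑ, æ/ are [+low]; /œ, u/ are [+round]; /e/ is [−back]. The remaining /ɤ/ satisfy [−low], [−round], [+back].

ɤ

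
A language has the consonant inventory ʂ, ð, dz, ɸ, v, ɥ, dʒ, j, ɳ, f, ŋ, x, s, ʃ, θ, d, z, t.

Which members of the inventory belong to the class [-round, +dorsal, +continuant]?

j, x

Eliminate segments failing any feature: /ʂ, ð, dz, ɸ, v, dʒ, ɳ, f, s, ʃ, θ, d, z, t/ are [-dorsal]; /ɥ/ is [+round]; /ŋ/ is [-continuant]. The remaining /j, x/ satisfy [-round], [+dorsal], [+continuant].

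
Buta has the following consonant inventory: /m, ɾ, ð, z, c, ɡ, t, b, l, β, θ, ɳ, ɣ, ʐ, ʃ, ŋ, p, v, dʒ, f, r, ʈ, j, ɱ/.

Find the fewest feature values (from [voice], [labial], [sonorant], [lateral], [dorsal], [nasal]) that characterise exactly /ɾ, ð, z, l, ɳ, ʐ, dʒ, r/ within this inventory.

The class [+voice], [−labial], [−dorsal] has exactly /ɾ, ð, z, l, ɳ, ʐ, dʒ, r/ as its extension in this inventory. No smaller conjunction from the listed features achieves this: [−labial, −dorsal] alone would also admit /t, θ, ʃ, ʈ/; [+voice, −dorsal] alone would also admit /m, b, β, v, …/; [+voice, −labial] alone would also admit /ɡ, ɣ, ŋ, j/; and checking the remaining two-feature bundles turns up none with this extension.

[+voice, −labial, −dorsal]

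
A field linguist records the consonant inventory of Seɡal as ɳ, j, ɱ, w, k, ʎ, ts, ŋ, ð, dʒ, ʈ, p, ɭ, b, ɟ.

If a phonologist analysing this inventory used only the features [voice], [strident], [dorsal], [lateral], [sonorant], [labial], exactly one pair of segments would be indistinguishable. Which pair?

j, ŋ

/j/ (palatal glide) and /ŋ/ (velar nasal) are both [+voice], [-strident], [+dorsal], [-lateral], [+sonorant], [-labial], so none of the listed features separates them. (They do differ in [nasal], [continuant] and [back], which are not among the given features.) Every other pair in the inventory differs on at least one listed feature.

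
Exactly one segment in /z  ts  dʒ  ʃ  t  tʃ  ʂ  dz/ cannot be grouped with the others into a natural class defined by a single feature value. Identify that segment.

The remaining segments after removing /t/ share [+strident]; /t/ (voiceless alveolar stop) is [−strident]. For every other candidate removal, the leftover set fails to share any single feature value that the removed segment lacks.

t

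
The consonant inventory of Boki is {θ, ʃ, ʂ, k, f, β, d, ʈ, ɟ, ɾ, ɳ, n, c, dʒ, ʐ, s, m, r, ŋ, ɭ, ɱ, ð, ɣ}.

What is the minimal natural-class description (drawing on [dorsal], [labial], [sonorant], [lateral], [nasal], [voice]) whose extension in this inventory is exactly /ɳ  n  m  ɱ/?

[+nasal, −dorsal]

Every target segment is [+nasal], [−dorsal]; each remaining inventory member fails at least one of these. Each conjunct is needed — [−dorsal] alone would also admit /θ, ʃ, ʂ, f, …/; [+nasal] alone would also admit /ŋ/ — and no other single listed feature has exactly this extension, so two is the minimum.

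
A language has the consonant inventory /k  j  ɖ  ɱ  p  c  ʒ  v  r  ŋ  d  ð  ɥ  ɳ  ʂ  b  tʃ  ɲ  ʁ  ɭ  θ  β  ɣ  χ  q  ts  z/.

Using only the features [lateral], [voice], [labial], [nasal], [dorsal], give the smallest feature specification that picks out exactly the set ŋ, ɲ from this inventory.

Every target segment is [+nasal], [+dorsal]; each remaining inventory member fails at least one of these. Each conjunct is needed — [+dorsal] alone would also admit /k, j, c, ɥ, …/; [+nasal] alone would also admit /ɱ, ɳ/ — and no other single listed feature has exactly this extension, so two is the minimum.

[+nasal, +dorsal]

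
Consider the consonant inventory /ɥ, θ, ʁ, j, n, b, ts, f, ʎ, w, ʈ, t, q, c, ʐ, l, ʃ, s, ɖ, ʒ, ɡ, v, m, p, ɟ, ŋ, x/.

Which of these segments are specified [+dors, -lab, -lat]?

Checking each segment against [+dorsal], [-labial], [-lateral]: /ʁ/ (voiced uvular fricative), /j/ (palatal glide), /q/ (voiceless uvular stop), /c/ (voiceless palatal stop), /ɡ/ (voiced velar stop), /ɟ/ (voiced palatal stop), among others, satisfy every feature; every other segment in the inventory fails at least one.

ʁ, j, q, c, ɡ, ɟ, ŋ, x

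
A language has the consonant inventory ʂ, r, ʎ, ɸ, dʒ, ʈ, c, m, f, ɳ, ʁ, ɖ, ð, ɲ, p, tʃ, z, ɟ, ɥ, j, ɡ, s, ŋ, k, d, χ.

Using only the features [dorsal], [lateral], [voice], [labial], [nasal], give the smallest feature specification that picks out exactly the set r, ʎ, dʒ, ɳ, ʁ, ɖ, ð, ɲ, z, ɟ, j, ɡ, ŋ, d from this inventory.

[+voice, −labial]

Every target segment is [+voice], [−labial]; each remaining inventory member fails at least one of these. Each conjunct is needed — [−labial] alone would also admit /ʂ, ʈ, c, tʃ, …/; [+voice] alone would also admit /m, ɥ/ — and no other single listed feature has exactly this extension, so two is the minimum.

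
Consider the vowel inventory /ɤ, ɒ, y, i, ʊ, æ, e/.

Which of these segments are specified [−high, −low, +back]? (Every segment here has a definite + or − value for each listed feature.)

The [−high] segments are /ɤ, ɒ, æ, e/.
Then [−low] gives /ɤ, e/.
Then [+back] leaves /ɤ/.

ɤ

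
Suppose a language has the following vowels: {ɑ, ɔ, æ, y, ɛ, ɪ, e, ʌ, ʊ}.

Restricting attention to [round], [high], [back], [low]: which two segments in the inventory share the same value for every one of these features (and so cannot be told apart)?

ɛ, e

On the given features, /ɛ/ and /e/ have an identical profile: [-round], [-high], [-back], [-low]. No other two segments in the inventory coincide on all 4 features. (They do differ in [tense], which is not among the given features.)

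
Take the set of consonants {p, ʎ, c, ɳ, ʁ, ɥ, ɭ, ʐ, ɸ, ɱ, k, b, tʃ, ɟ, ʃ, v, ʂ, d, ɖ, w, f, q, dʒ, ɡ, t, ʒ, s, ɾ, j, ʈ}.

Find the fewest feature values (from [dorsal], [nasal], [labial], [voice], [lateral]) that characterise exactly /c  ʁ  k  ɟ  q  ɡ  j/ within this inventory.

Every target segment is [-lateral], [-labial], [+dorsal]; each remaining inventory member fails at least one of these. Each conjunct is needed — [-labial, +dorsal] alone would also admit /ʎ/; [-lateral, +dorsal] alone would also admit /ɥ, w/; [-lateral, -labial] alone would also admit /ɳ, ʐ, tʃ, ʃ, …/ — and no other combination of two listed features has exactly this extension, so three is the minimum.

[-lateral, -labial, +dorsal]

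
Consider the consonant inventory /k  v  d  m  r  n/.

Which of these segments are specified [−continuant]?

k, d, m, n

The [−continuant] segments here are /k, d, m, n/; the remaining /v, r/ are [+continuant].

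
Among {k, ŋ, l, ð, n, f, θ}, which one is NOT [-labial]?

f

Every segment except /f/ is [-labial]. /f/ (voiceless labiodental fricative) is [+labial], so it is the exception.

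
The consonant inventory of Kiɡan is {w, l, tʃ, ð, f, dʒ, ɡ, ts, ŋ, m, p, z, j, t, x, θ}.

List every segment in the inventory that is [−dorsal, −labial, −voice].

Checking each segment against [−dorsal], [−labial], [−voice]: /tʃ/ (voiceless postalveolar affricate), /ts/ (voiceless alveolar affricate), /t/ (voiceless alveolar stop), /θ/ (voiceless dental fricative) satisfy every feature; every other segment in the inventory fails at least one.

tʃ, ts, t, θ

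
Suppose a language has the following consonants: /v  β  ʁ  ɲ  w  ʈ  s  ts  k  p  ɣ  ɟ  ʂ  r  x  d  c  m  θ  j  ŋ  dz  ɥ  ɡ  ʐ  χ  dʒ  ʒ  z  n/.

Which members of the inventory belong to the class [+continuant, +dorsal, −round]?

Eliminate segments failing any feature: /v, β, s, ʂ, r, θ, ʐ, ʒ, z/ are [−dorsal]; /ɲ, ʈ, ts, k, p, ɟ, d, c, m, ŋ, dz, ɡ, dʒ, n/ are [−continuant]; /w, ɥ/ are [+round]. The remaining /ʁ, ɣ, x, j, χ/ satisfy [+continuant], [+dorsal], [−round].

ʁ, ɣ, x, j, χ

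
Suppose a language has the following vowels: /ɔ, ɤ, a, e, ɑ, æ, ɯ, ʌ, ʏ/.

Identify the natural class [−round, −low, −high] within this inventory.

Among the inventory, the [−round] segments are /ɤ, a, e, ɑ, æ, ɯ, ʌ/.
Of those, [−low] gives /ɤ, e, ɯ, ʌ/.
Among these, [−high] leaves /ɤ, e, ʌ/.

ɤ, e, ʌ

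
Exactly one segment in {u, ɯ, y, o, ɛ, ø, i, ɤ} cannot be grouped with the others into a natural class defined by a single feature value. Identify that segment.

[tense] groups all but one: /ɯ, i, ɤ, o, u, y, ø/ share [+tense] while /ɛ/ (mid front unrounded lax vowel) alone is [−tense]. Removing any other segment would not leave a single-feature class that excludes it.

ɛ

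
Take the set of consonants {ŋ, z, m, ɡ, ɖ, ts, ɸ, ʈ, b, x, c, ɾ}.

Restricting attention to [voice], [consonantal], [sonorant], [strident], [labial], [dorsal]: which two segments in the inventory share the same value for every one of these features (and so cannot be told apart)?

c, x

Both /c/ and /x/ are [-voice], [+consonantal], [-sonorant], [-strident], [-labial], [+dorsal]. Since the list omits [continuant] and [back] — which do distinguish the voiceless palatal stop from the voiceless velar fricative — this pair collapses; all other pairs remain distinct.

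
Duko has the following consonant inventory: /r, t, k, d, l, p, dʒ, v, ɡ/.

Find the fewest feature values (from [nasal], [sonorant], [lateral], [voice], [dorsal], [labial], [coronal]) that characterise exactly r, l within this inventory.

The target set is precisely the extension of [+sonorant] in this inventory.

[+sonorant]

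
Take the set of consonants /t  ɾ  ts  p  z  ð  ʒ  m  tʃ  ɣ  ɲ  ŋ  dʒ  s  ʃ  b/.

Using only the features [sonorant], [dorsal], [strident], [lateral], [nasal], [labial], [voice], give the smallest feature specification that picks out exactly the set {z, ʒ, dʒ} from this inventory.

/z, ʒ, dʒ/ are all [+voice], [+strident], and no other segment in the inventory matches both values. Dropping any one of them over-generates: [+strident] alone would also admit /ts, tʃ, s, ʃ/; [+voice] alone would also admit /ɾ, ð, m, ɣ, …/. No other single listed feature picks out exactly this set either, so fewer than two features will not do.

[+voice, +strident]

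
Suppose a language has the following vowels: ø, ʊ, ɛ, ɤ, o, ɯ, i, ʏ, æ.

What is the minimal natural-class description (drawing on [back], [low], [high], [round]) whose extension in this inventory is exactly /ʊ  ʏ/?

[+high, +round]

/ʊ, ʏ/ are all [+high], [+round], and no other segment in the inventory matches both values. Dropping any one of them over-generates: [+round] alone would also admit /ø, o/; [+high] alone would also admit /ɯ, i/. No other single listed feature picks out exactly this set either, so fewer than two features will not do.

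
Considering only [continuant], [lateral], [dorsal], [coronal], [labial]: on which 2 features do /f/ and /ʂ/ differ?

[labial], [coronal]

/f/ (voiceless labiodental fricative) and /ʂ/ (voiceless retroflex fricative) agree on [+continuant], [-lateral], [-dorsal]. They differ on [labial] (/f/ [+], /ʂ/ [-]), [coronal] (/f/ [-], /ʂ/ [+]).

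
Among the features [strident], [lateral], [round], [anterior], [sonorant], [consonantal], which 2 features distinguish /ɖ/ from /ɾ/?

[sonorant], [anterior]

The two segments share [−strident], [−lateral], [−round], [+consonantal]. The only features from the list on which they differ: /ɖ/ is [−sonorant] while /ɾ/ is [+sonorant]; /ɖ/ is [−anterior] while /ɾ/ is [+anterior].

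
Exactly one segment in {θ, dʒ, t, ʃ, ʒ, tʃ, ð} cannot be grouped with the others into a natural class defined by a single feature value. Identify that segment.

t

/ʃ, dʒ, ð, θ, ʒ, tʃ/ are all [+distributed], but /t/ (voiceless alveolar stop) is [-distributed]. No other single segment can be removed to leave a set sharing one feature value that the removed segment lacks, so /t/ is the odd one out.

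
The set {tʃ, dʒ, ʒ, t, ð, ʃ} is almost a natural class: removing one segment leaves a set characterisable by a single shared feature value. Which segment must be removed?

/dʒ, ð, ʃ, ʒ, tʃ/ are all [+distributed], but /t/ (voiceless alveolar stop) is [-distributed]. No other single segment can be removed to leave a set sharing one feature value that the removed segment lacks, so /t/ is the odd one out.

t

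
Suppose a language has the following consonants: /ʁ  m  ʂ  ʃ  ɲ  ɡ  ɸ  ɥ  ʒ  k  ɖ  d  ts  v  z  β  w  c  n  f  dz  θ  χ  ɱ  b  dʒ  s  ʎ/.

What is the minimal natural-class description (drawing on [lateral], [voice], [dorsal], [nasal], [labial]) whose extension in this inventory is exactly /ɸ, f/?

[-voice, +labial]

The class [-voice], [+labial] has exactly /ɸ, f/ as its extension in this inventory. No smaller conjunction from the listed features achieves this: [+labial] alone would also admit /m, ɥ, v, β, …/; [-voice] alone would also admit /ʂ, ʃ, k, ts, …/; and checking the remaining single features turns up none with this extension.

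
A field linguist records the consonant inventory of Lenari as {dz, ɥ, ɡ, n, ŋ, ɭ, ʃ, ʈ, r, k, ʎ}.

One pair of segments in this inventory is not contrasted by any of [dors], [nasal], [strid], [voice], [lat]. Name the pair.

Both /ɥ/ and /ɡ/ are [+dorsal], [−nasal], [−strident], [+voice], [−lateral]. Since the list omits [sonorant], [continuant], [labial], [round] and [back] — which do distinguish the labial-palatal glide from the voiced velar stop — this pair collapses; all other pairs remain distinct.

ɥ, ɡ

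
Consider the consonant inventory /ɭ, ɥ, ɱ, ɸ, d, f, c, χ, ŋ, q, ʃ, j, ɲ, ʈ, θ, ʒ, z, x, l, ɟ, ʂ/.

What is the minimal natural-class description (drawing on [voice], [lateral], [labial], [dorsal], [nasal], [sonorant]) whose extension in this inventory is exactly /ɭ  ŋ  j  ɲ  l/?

[+sonorant, -labial]

The class [+sonorant], [-labial] has exactly /ɭ, ŋ, j, ɲ, l/ as its extension in this inventory. No smaller conjunction from the listed features achieves this: [-labial] alone would also admit /d, c, χ, q, …/; [+sonorant] alone would also admit /ɥ, ɱ/; and checking the remaining single features turns up none with this extension.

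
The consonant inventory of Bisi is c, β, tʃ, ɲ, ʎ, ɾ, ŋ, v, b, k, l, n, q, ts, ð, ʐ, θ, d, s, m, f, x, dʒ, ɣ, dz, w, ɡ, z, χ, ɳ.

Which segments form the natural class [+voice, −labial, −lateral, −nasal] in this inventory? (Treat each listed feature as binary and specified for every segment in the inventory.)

ɾ, ð, ʐ, d, dʒ, ɣ, dz, ɡ, z

First, the [+voice] segments are /β, ɲ, ʎ, ɾ, ŋ, v, b, l, n, ð, ʐ, d, m, dʒ, ɣ, dz, w, ɡ, z, ɳ/.
Then [−labial] gives /ɲ, ʎ, ɾ, ŋ, l, n, ð, ʐ, d, dʒ, ɣ, dz, ɡ, z, ɳ/.
Then [−lateral] gives /ɲ, ɾ, ŋ, n, ð, ʐ, d, dʒ, ɣ, dz, ɡ, z, ɳ/.
Intersecting with [−nasal] leaves /ɾ, ð, ʐ, d, dʒ, ɣ, dz, ɡ, z/.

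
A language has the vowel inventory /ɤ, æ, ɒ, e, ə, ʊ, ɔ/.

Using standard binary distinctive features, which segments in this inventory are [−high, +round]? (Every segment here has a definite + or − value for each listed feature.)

ɒ, ɔ

The [−high] segments are /ɤ, æ, ɒ, e, ə, ɔ/.
Among these, [+round] leaves /ɒ, ɔ/.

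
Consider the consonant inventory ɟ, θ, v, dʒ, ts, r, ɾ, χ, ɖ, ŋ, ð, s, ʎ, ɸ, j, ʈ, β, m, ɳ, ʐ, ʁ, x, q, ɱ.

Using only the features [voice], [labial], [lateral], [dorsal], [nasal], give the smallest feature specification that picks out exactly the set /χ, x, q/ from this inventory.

[−voice, +dorsal]

The class [−voice], [+dorsal] has exactly /χ, x, q/ as its extension in this inventory. No smaller conjunction from the listed features achieves this: [+dorsal] alone would also admit /ɟ, ŋ, ʎ, j, …/; [−voice] alone would also admit /θ, ts, s, ɸ, …/; and checking the remaining single features turns up none with this extension.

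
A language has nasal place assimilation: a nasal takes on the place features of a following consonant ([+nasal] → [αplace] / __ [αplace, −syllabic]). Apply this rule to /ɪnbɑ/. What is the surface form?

/n/ sits before the [+labial] consonant /b/, so it takes on [+labial] and surfaces as /m/. The rest of the form is unaffected: [ɪmbɑ].

[ɪmbɑ]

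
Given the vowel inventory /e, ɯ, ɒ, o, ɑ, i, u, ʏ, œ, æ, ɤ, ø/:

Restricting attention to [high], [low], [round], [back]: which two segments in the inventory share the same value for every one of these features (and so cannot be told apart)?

On the given features, /œ/ and /ø/ have an identical profile: [−high], [−low], [+round], [−back]. No other two segments in the inventory coincide on all 4 features. (They do differ in [tense], which is not among the given features.)

œ, ø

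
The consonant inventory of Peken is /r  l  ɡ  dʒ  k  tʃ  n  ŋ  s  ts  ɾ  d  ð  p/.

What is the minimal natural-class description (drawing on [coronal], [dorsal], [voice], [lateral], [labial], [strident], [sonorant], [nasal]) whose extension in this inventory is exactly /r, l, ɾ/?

Every target segment is [+sonorant], [-nasal]; each remaining inventory member fails at least one of these. Each conjunct is needed — [-nasal] alone would also admit /ɡ, dʒ, k, tʃ, …/; [+sonorant] alone would also admit /n, ŋ/ — and no other single listed feature has exactly this extension, so two is the minimum.

[+sonorant, -nasal]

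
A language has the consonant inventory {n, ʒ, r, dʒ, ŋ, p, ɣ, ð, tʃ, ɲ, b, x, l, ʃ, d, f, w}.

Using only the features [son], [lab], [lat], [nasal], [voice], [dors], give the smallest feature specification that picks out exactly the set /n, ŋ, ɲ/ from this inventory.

The target set is precisely the extension of [+nasal] in this inventory.

[+nasal]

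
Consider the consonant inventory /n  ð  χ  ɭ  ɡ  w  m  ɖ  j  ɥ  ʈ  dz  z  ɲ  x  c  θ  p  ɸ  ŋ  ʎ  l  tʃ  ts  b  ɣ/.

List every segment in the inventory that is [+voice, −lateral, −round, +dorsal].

ɡ, j, ɲ, ŋ, ɣ

The [+voice] segments are /n, ð, ɭ, ɡ, w, m, ɖ, j, ɥ, dz, z, ɲ, ŋ, ʎ, l, b, ɣ/.
Within that set, [−lateral] gives /n, ð, ɡ, w, m, ɖ, j, ɥ, dz, z, ɲ, ŋ, b, ɣ/.
Among these, [−round] gives /n, ð, ɡ, m, ɖ, j, dz, z, ɲ, ŋ, b, ɣ/.
Among these, [+dorsal] leaves /ɡ, j, ɲ, ŋ, ɣ/.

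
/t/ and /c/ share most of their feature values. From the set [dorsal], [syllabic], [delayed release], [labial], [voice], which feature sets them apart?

The two segments share [-syllabic], [-delayed release], [-labial], [-voice]. The only feature from the list on which they differ: /t/ is [-dorsal] while /c/ is [+dorsal].

[dorsal]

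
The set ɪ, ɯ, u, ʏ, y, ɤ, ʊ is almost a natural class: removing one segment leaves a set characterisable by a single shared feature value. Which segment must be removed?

ɤ

/y, u, ʏ, ɪ, ɯ, ʊ/ are all [+high], but /ɤ/ (mid back unrounded tense vowel) is [−high]. No other single segment can be removed to leave a set sharing one feature value that the removed segment lacks, so /ɤ/ is the odd one out.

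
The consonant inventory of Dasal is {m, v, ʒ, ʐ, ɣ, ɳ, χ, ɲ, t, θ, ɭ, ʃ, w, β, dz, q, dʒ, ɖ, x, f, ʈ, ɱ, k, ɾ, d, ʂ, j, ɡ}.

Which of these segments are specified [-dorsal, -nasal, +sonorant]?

Eliminate segments failing any feature: /m, ɳ, ɱ/ are [+nasal]; /v, ʒ, ʐ, t, θ, ʃ, β, dz, dʒ, ɖ, f, ʈ, d, ʂ/ are [-sonorant]; /ɣ, χ, ɲ, w, q, x, k, j, ɡ/ are [+dorsal]. The remaining /ɭ, ɾ/ satisfy [-dorsal], [-nasal], [+sonorant].

ɭ, ɾ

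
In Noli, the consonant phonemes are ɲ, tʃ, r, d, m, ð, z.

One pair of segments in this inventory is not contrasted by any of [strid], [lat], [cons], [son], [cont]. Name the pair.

m, ɲ

/m/ (bilabial nasal) and /ɲ/ (palatal nasal) are both [-strident], [-lateral], [+consonantal], [+sonorant], [-continuant], so none of the listed features separates them. (They do differ in [labial] and [dorsal], which are not among the given features.) Every other pair in the inventory differs on at least one listed feature.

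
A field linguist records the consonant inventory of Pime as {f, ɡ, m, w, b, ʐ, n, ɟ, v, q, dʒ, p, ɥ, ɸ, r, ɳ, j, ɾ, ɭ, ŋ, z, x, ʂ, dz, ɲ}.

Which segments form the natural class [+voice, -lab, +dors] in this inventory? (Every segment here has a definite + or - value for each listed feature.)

First, the [+voice] segments are /ɡ, m, w, b, ʐ, n, ɟ, v, dʒ, ɥ, r, ɳ, j, ɾ, ɭ, ŋ, z, dz, ɲ/.
Within that set, [-labial] gives /ɡ, ʐ, n, ɟ, dʒ, r, ɳ, j, ɾ, ɭ, ŋ, z, dz, ɲ/.
Among these, [+dorsal] leaves /ɡ, ɟ, j, ŋ, ɲ/.

ɡ, ɟ, j, ŋ, ɲ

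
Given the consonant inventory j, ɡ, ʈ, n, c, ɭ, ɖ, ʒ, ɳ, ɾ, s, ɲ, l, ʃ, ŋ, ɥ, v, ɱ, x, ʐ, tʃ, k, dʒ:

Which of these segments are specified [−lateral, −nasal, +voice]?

j, ɡ, ɖ, ʒ, ɾ, ɥ, v, ʐ, dʒ

Checking each segment against [−lateral], [−nasal], [+voice]: /j/ (palatal glide), /ɡ/ (voiced velar stop), /ɖ/ (voiced retroflex stop), /ʒ/ (voiced postalveolar fricative), /ɾ/ (alveolar tap), /ɥ/ (labial-palatal glide), among others, satisfy every feature; every other segment in the inventory fails at least one.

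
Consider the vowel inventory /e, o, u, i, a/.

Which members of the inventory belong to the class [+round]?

The [+round] segments here are /o, u/; the remaining /e, i, a/ are [-round].

o, u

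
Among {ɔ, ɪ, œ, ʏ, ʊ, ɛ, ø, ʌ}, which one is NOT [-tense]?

ø

/ø/ is the mid front rounded tense vowel, which is [+tense]; the rest — /ʌ, ʊ, ʏ, ɪ, œ, ɛ, ɔ/ — are [-tense].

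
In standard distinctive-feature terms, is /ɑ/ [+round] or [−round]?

[−round]

/ɑ/ is the low back unrounded vowel. The feature [round] marks segments produced with lip rounding; /ɑ/ lacks this property, so it is [−round].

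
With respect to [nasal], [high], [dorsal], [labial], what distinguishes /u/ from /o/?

[high]

/u/ is the high back rounded tense vowel and /o/ is the mid back rounded tense vowel. Both are [−nasal], [+dorsal], [+labial]. /u/ is [+high] while /o/ is [−high], so the distinguishing feature is [high].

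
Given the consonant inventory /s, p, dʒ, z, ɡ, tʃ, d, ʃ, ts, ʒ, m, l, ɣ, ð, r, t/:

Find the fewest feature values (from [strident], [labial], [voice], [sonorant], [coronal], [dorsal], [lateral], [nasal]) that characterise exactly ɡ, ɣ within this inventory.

The target set is precisely the extension of [+dorsal] in this inventory.

[+dorsal]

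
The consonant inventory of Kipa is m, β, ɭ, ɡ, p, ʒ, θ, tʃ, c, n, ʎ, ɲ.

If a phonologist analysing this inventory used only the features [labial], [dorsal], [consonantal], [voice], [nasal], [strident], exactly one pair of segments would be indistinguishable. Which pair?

On the given features, /ɡ/ and /ʎ/ have an identical profile: [-labial], [+dorsal], [+consonantal], [+voice], [-nasal], [-strident]. No other two segments in the inventory coincide on all 6 features. (They do differ in [sonorant], [lateral] and [back], which are not among the given features.)

ɡ, ʎ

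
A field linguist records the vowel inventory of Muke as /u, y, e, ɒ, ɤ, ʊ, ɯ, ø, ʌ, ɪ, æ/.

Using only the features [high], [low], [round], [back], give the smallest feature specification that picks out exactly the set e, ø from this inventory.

/e, ø/ are all [-high], [-low], [-back], and no other segment in the inventory matches all three values. Dropping any one of them over-generates: [-low, -back] alone would also admit /y, ɪ/; [-high, -back] alone would also admit /æ/; [-high, -low] alone would also admit /ɤ, ʌ/. No other combination of two listed features picks out exactly this set either, so fewer than three features will not do.

[-high, -low, -back]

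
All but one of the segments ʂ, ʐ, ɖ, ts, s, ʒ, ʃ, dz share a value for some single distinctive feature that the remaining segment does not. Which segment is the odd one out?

The remaining segments after removing /ɖ/ share [+strident]; /ɖ/ (voiced retroflex stop) is [−strident]. For every other candidate removal, the leftover set fails to share any single feature value that the removed segment lacks.

ɖ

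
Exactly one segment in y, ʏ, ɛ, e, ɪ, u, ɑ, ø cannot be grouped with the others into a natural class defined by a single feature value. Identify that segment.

[low] groups all but one: /y, ɪ, ø, ɛ, e, u, ʏ/ share [-low] while /ɑ/ (low back unrounded vowel) alone is [+low]. Removing any other segment would not leave a single-feature class that excludes it.

ɑ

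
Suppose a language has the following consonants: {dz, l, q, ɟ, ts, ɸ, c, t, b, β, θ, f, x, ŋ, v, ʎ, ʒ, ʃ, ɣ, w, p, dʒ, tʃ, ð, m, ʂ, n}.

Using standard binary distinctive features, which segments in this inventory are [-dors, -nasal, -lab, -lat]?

dz, ts, t, θ, ʒ, ʃ, dʒ, tʃ, ð, ʂ

First, the [-dorsal] segments are /dz, l, ts, ɸ, t, b, β, θ, f, v, ʒ, ʃ, p, dʒ, tʃ, ð, m, ʂ, n/.
Intersecting with [-nasal] gives /dz, l, ts, ɸ, t, b, β, θ, f, v, ʒ, ʃ, p, dʒ, tʃ, ð, ʂ/.
Then [-labial] gives /dz, l, ts, t, θ, ʒ, ʃ, dʒ, tʃ, ð, ʂ/.
Intersecting with [-lateral] leaves /dz, ts, t, θ, ʒ, ʃ, dʒ, tʃ, ð, ʂ/.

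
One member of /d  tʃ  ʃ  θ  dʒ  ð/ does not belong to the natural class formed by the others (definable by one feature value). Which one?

/θ, tʃ, dʒ, ʃ, ð/ are all [+distributed], but /d/ (voiced alveolar stop) is [−distributed]. No other single segment can be removed to leave a set sharing one feature value that the removed segment lacks, so /d/ is the odd one out.

d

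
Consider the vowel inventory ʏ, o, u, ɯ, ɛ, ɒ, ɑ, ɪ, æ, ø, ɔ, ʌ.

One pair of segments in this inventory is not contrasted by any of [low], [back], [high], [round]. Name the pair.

ɔ, o

On the given features, /ɔ/ and /o/ have an identical profile: [−low], [+back], [−high], [+round]. No other two segments in the inventory coincide on all 4 features. (They do differ in [tense], which is not among the given features.)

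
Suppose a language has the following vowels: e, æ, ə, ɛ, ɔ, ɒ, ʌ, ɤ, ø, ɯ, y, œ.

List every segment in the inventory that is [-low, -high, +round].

Eliminate segments failing any feature: /e, ə, ɛ, ʌ, ɤ/ are [-round]; /æ, ɒ/ are [+low]; /ɯ, y/ are [+high]. The remaining /ɔ, ø, œ/ satisfy [-low], [-high], [+round].

ɔ, ø, œ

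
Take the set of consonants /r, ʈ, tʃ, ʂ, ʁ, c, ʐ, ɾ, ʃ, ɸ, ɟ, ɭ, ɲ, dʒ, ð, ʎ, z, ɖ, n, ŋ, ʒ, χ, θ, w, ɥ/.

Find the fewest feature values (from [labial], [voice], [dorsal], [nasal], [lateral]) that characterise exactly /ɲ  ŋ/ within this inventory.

The class [+nasal], [+dorsal] has exactly /ɲ, ŋ/ as its extension in this inventory. No smaller conjunction from the listed features achieves this: [+dorsal] alone would also admit /ʁ, c, ɟ, ʎ, …/; [+nasal] alone would also admit /n/; and checking the remaining single features turns up none with this extension.

[+nasal, +dorsal]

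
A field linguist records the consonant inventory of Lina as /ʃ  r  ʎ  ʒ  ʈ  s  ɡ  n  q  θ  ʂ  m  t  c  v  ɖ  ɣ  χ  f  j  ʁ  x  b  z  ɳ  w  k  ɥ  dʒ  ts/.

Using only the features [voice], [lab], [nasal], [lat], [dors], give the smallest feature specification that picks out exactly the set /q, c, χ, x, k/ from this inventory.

Every target segment is [-voice], [+dorsal]; each remaining inventory member fails at least one of these. Each conjunct is needed — [+dorsal] alone would also admit /ʎ, ɡ, ɣ, j, …/; [-voice] alone would also admit /ʃ, ʈ, s, θ, …/ — and no other single listed feature has exactly this extension, so two is the minimum.

[-voice, +dors]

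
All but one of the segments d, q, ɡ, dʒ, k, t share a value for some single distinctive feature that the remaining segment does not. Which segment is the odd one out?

The remaining segments after removing /dʒ/ share [−delayed release]; /dʒ/ (voiced postalveolar affricate) is [+delayed release]. For every other candidate removal, the leftover set fails to share any single feature value that the removed segment lacks.

dʒ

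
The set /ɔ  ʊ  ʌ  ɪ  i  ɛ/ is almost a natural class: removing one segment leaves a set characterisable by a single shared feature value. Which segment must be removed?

[tense] groups all but one: /ʌ, ʊ, ɛ, ɪ, ɔ/ share [-tense] while /i/ (high front unrounded tense vowel) alone is [+tense]. Removing any other segment would not leave a single-feature class that excludes it.

i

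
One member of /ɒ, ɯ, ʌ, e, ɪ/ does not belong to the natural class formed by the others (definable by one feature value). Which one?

/ʌ, ɯ, e, ɪ/ are all [-low], but /ɒ/ (low back rounded vowel) is [+low]. No other single segment can be removed to leave a set sharing one feature value that the removed segment lacks, so /ɒ/ is the odd one out.

ɒ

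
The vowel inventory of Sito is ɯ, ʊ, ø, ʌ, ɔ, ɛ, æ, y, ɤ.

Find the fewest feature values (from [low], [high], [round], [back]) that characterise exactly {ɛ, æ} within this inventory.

/ɛ, æ/ are all [−back], [−round], and no other segment in the inventory matches both values. Dropping any one of them over-generates: [−round] alone would also admit /ɯ, ʌ, ɤ/; [−back] alone would also admit /ø, y/. No other single listed feature picks out exactly this set either, so fewer than two features will not do.

[−back, −round]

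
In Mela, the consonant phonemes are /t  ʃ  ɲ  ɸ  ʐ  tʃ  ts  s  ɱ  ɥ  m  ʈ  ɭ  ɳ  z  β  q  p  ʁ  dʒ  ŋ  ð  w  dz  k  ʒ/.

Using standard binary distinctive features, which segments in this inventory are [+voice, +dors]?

Checking each segment against [+voice], [+dorsal]: /ɲ/ (palatal nasal), /ɥ/ (labial-palatal glide), /ʁ/ (voiced uvular fricative), /ŋ/ (velar nasal), /w/ (labial-velar glide) satisfy every feature; every other segment in the inventory fails at least one.

ɲ, ɥ, ʁ, ŋ, w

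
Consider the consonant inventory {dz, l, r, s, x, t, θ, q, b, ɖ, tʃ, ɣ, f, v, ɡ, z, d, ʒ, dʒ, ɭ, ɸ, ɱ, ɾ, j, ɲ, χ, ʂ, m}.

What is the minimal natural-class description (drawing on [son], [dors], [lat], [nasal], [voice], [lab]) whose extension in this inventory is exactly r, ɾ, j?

/r, ɾ, j/ are all [+sonorant], [-nasal], [-lateral], and no other segment in the inventory matches all three values. Dropping any one of them over-generates: [-nasal, -lateral] alone would also admit /dz, s, x, t, …/; [+sonorant, -lateral] alone would also admit /ɱ, ɲ, m/; [+sonorant, -nasal] alone would also admit /l, ɭ/. No other combination of two listed features picks out exactly this set either, so fewer than three features will not do.

[+son, -nasal, -lat]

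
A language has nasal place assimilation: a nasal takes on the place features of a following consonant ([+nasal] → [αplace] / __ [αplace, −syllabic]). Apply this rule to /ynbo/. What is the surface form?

[ymbo]

/n/ sits before the [+labial] consonant /b/, so it takes on [+labial] and surfaces as /m/. The rest of the form is unaffected: [ymbo].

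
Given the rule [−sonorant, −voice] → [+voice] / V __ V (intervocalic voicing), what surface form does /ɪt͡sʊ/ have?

[ɪd͡zʊ]

The only segment in the rule's environment that also matches [−sonorant, −voice] is /t͡s/. Applying [+voice] turns the voiceless alveolar affricate into /d͡z/ (voiced alveolar affricate), giving [ɪd͡zʊ].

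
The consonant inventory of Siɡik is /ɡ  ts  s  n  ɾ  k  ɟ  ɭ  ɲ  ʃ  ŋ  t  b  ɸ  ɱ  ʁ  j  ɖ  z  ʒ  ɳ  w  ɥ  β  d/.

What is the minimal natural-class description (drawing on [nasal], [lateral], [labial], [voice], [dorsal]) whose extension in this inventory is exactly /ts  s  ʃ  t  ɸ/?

The class [−voice], [−dorsal] has exactly /ts, s, ʃ, t, ɸ/ as its extension in this inventory. No smaller conjunction from the listed features achieves this: [−dorsal] alone would also admit /n, ɾ, ɭ, b, …/; [−voice] alone would also admit /k/; and checking the remaining single features turns up none with this extension.

[−voice, −dorsal]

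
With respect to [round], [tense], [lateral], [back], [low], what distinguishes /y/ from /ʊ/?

/y/ (high front rounded tense vowel) and /ʊ/ (high back rounded lax vowel) agree on [+round], [−lateral], [−low]. They differ on [back] (/y/ [−], /ʊ/ [+]), [tense] (/y/ [+], /ʊ/ [−]).

[back], [tense]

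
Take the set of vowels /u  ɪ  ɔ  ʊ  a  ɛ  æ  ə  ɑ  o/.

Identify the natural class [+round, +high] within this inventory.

u, ʊ

Among the inventory, the [+round] segments are /u, ɔ, ʊ, o/.
Among these, [+high] leaves /u, ʊ/.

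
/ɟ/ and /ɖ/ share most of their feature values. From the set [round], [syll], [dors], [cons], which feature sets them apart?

/ɟ/ (voiced palatal stop) and /ɖ/ (voiced retroflex stop) agree on [−round], [−syllabic], [+consonantal]. They differ on [dorsal] (/ɟ/ [+], /ɖ/ [−]).

[dorsal]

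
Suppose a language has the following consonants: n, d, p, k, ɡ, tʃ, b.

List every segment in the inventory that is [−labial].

The [−labial] segments here are /n, d, k, ɡ, tʃ/; the remaining /p, b/ are [+labial].

n, d, k, ɡ, tʃ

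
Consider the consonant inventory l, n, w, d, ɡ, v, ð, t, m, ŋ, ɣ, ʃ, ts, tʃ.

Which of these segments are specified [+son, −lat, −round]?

First, the [+sonorant] segments are /l, n, w, m, ŋ/.
Intersecting with [−lateral] gives /n, w, m, ŋ/.
Of those, [−round] leaves /n, m, ŋ/.

n, m, ŋ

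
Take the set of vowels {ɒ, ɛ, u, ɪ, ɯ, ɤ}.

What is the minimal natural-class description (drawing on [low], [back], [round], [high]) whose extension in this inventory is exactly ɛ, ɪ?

[−back]

The target set is precisely the extension of [−back] in this inventory.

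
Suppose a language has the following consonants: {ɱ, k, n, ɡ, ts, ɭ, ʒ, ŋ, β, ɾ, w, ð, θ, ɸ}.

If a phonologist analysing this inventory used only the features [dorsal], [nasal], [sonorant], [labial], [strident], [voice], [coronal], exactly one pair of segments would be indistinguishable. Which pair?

ɭ, ɾ

/ɭ/ (retroflex lateral approximant) and /ɾ/ (alveolar tap) are both [−dorsal], [−nasal], [+sonorant], [−labial], [−strident], [+voice], [+coronal], so none of the listed features separates them. (They do differ in [lateral] and [anterior], which are not among the given features.) Every other pair in the inventory differs on at least one listed feature.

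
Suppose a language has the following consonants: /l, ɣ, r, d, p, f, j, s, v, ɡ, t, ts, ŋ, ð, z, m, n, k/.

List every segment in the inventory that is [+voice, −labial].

l, ɣ, r, d, j, ɡ, ŋ, ð, z, n

Checking each segment against [+voice], [−labial]: /l/ (alveolar lateral approximant), /ɣ/ (voiced velar fricative), /r/ (alveolar trill), /d/ (voiced alveolar stop), /j/ (palatal glide), /ɡ/ (voiced velar stop), among others, satisfy every feature; every other segment in the inventory fails at least one.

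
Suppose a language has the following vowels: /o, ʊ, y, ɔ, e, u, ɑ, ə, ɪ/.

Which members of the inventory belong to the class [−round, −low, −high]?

Checking each segment against [−round], [−low], [−high]: /e/ (mid front unrounded tense vowel), /ə/ (mid central vowel (schwa)) satisfy every feature; every other segment in the inventory fails at least one.

e, ə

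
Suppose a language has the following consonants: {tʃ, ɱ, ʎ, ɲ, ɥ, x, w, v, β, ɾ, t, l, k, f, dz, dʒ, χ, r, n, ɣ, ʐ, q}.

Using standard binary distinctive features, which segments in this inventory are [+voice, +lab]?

ɱ, ɥ, w, v, β

Eliminate segments failing any feature: /tʃ, x, t, k, f, χ, q/ are [-voice]; /ʎ, ɲ, ɾ, l, dz, dʒ, r, n, ɣ, ʐ/ are [-labial]. The remaining /ɱ, ɥ, w, v, β/ satisfy [+voice], [+labial].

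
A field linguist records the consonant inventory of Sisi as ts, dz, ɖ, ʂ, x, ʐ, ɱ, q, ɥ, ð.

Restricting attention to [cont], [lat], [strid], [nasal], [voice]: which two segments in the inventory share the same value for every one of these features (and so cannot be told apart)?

Both /ɥ/ and /ð/ are [+continuant], [−lateral], [−strident], [−nasal], [+voice]. Since the list omits [sonorant], [labial], [round] and [dorsal] — which do distinguish the labial-palatal glide from the voiced dental fricative — this pair collapses; all other pairs remain distinct.

ɥ, ð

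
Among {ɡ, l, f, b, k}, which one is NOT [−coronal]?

/f, k, b, ɡ/ are all [−coronal]; /l/ (alveolar lateral approximant) is [+coronal].

l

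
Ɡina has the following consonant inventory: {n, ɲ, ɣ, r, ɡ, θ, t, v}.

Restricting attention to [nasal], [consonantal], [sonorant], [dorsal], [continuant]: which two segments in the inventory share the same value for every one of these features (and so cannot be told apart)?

On the given features, /v/ and /θ/ have an identical profile: [−nasal], [+consonantal], [−sonorant], [−dorsal], [+continuant]. No other two segments in the inventory coincide on all 5 features. (They do differ in [voice], [labial] and [coronal], which are not among the given features.)

v, θ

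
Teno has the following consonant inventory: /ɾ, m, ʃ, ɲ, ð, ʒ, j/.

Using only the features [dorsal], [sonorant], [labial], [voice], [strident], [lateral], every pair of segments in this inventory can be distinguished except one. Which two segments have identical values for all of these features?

j, ɲ

On the given features, /j/ and /ɲ/ have an identical profile: [+dorsal], [+sonorant], [−labial], [+voice], [−strident], [−lateral]. No other two segments in the inventory coincide on all 6 features. (They do differ in [nasal] and [continuant], which are not among the given features.)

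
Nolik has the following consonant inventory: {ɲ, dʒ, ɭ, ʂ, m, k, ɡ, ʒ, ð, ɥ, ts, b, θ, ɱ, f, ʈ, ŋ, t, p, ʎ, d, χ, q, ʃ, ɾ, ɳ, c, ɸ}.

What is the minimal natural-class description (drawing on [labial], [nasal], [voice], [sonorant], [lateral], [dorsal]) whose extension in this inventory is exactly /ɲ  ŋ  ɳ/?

[+nasal, −labial]

Every target segment is [+nasal], [−labial]; each remaining inventory member fails at least one of these. Each conjunct is needed — [−labial] alone would also admit /dʒ, ɭ, ʂ, k, …/; [+nasal] alone would also admit /m, ɱ/ — and no other single listed feature has exactly this extension, so two is the minimum.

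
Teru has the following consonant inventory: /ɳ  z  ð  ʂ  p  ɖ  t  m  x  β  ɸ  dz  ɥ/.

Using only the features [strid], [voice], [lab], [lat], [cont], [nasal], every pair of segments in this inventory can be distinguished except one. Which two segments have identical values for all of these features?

/β/ (voiced bilabial fricative) and /ɥ/ (labial-palatal glide) are both [−strident], [+voice], [+labial], [−lateral], [+continuant], [−nasal], so none of the listed features separates them. (They do differ in [sonorant], [round] and [dorsal], which are not among the given features.) Every other pair in the inventory differs on at least one listed feature.

β, ɥ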